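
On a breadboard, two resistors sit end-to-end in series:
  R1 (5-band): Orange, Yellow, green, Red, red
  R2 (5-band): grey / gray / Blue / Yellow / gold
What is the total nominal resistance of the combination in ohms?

R1: orange, yellow, green → 345; red ×10^2 → 34500 Ω.
R2: grey, grey, blue → 886; yellow ×10^4 → 8860000 Ω.
Series: 34500 + 8860000 = 8894500 Ω.

8894500 Ω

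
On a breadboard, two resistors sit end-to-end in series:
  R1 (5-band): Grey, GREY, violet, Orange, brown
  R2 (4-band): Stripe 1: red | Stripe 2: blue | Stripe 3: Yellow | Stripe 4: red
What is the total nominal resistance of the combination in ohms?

R1: grey, grey, violet → 887; orange ×10^3 → 887000 Ω.
R2: red, blue → 26; yellow ×10^4 → 260000 Ω.
Series: 887000 + 260000 = 1147000 Ω.

1147000 Ω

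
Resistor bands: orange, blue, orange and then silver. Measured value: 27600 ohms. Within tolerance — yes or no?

Orange → 3 (first significant figure)
Blue → 6 (second significant figure)
Orange → ×10^3 multiplier
Silver → ±10% tolerance
36 × 1000 = 36000 Ω
Allowed range: 32400 Ω to 39600 Ω.
27600 ohms lies outside that range.

no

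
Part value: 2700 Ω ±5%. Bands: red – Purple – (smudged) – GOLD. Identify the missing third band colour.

2700 Ω = 27 × 10^2.
The third band is the multiplier, 10^2, which is red.

red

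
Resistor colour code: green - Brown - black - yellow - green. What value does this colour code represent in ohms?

5100000 Ω

Green → 5 (first significant figure)
Brown → 1 (second significant figure)
Black → 0 (third significant figure)
Yellow → ×10^4 multiplier
510 × 10000 = 5100000 Ω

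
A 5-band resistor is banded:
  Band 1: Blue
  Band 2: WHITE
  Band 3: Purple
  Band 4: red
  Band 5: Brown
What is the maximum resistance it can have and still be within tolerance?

70397 Ω

Blue → 6 (first significant figure)
White → 9 (second significant figure)
Violet → 7 (third significant figure)
Red → ×10^2 multiplier
Brown → ±1% tolerance
697 × 100 = 69700 Ω
Maximum = 69700 × (1 + 1/100) = 70397 Ω.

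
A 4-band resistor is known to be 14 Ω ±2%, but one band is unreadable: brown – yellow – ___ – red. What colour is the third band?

14 Ω = 14 × 10^0.
The third band is the multiplier, 10^0, which is black.

black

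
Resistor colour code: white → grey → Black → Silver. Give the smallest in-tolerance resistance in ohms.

88.2 Ω

White → 9 (first significant figure)
Grey → 8 (second significant figure)
Black → ×1 multiplier
Silver → ±10% tolerance
98 × 1 = 98 Ω
Smallest = 98 × (1 − 10/100) = 88.2 Ω.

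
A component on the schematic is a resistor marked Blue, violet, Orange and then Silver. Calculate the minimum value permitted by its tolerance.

60300 Ω

Blue → 6 (first significant figure)
Violet → 7 (second significant figure)
Orange → ×10^3 multiplier
Silver → ±10% tolerance
67 × 1000 = 67000 Ω
Minimum = 67000 × (1 − 10/100) = 60300 Ω.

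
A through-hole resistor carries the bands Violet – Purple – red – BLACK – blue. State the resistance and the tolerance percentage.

Violet → 7 (first significant figure)
Violet → 7 (second significant figure)
Red → 2 (third significant figure)
Black → ×1 multiplier
Blue → ±0.25% tolerance
772 × 1 = 772 Ω

772 Ω ±0.25%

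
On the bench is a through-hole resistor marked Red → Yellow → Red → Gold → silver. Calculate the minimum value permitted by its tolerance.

21.78 Ω

Red → 2 (first significant figure)
Yellow → 4 (second significant figure)
Red → 2 (third significant figure)
Gold → ×0.1 multiplier
Silver → ±10% tolerance
242 × 0.1 = 24.2 Ω
Minimum = 24.2 × (1 − 10/100) = 21.78 Ω.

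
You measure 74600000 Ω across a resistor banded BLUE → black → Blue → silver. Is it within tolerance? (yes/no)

Blue → 6 (first significant figure)
Black → 0 (second significant figure)
Blue → ×10^6 multiplier
Silver → ±10% tolerance
60 × 1000000 = 60000000 Ω
Allowed range: 54000000 Ω to 66000000 Ω.
74600000 Ω lies outside that range.

no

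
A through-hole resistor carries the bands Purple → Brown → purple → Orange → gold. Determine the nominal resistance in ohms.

Violet → 7 (first significant figure)
Brown → 1 (second significant figure)
Violet → 7 (third significant figure)
Orange → ×10^3 multiplier
717 × 1000 = 717000 Ω

717000 Ω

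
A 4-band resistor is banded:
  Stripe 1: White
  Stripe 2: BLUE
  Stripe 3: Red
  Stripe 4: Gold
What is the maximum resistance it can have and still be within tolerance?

White → 9 (first significant figure)
Blue → 6 (second significant figure)
Red → ×10^2 multiplier
Gold → ±5% tolerance
96 × 100 = 9600 Ω
Maximum = 9600 × (1 + 5/100) = 10080 Ω.

10080 Ω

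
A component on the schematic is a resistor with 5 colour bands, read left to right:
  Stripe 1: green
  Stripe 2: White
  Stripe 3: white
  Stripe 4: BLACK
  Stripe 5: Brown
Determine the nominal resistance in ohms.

Green → 5 (first significant figure)
White → 9 (second significant figure)
White → 9 (third significant figure)
Black → ×1 multiplier
599 × 1 = 599 Ω

599 Ω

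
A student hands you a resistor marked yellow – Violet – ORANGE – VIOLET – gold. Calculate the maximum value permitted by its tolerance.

Yellow → 4 (first significant figure)
Violet → 7 (second significant figure)
Orange → 3 (third significant figure)
Violet → ×10^7 multiplier
Gold → ±5% tolerance
473 × 10000000 = 4730000000 Ω
Maximum = 4730000000 × (1 + 5/100) = 4966500000 Ω.

4966500000 Ω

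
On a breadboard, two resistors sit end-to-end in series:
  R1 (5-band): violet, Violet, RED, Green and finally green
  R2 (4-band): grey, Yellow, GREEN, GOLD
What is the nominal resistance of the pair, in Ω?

85600000 Ω

R1: violet, violet, red → 772; green ×10^5 → 77200000 Ω.
R2: grey, yellow → 84; green ×10^5 → 8400000 Ω.
Series: 77200000 + 8400000 = 85600000 Ω.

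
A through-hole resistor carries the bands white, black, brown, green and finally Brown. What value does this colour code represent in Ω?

90100000 Ω

White → 9 (first significant figure)
Black → 0 (second significant figure)
Brown → 1 (third significant figure)
Green → ×10^5 multiplier
901 × 100000 = 90100000 Ω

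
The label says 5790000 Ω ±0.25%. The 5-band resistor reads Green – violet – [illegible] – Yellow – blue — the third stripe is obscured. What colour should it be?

white

5790000 Ω = 579 × 10^4.
The third band gives digit 9 of the significand, and 9 is white.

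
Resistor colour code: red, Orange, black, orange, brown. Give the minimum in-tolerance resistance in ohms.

Red → 2 (first significant figure)
Orange → 3 (second significant figure)
Black → 0 (third significant figure)
Orange → ×10^3 multiplier
Brown → ±1% tolerance
230 × 1000 = 230000 Ω
Minimum = 230000 × (1 − 1/100) = 227700 Ω.

227700 Ω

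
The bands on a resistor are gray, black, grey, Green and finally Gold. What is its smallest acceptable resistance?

Grey → 8 (first significant figure)
Black → 0 (second significant figure)
Grey → 8 (third significant figure)
Green → ×10^5 multiplier
Gold → ±5% tolerance
808 × 100000 = 80800000 Ω
Smallest = 80800000 × (1 − 5/100) = 76760000 Ω.

76760000 Ω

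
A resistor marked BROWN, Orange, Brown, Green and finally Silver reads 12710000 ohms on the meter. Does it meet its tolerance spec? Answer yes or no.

Brown → 1 (first significant figure)
Orange → 3 (second significant figure)
Brown → 1 (third significant figure)
Green → ×10^5 multiplier
Silver → ±10% tolerance
131 × 100000 = 13100000 Ω
Allowed range: 11790000 Ω to 14410000 Ω.
12710000 ohms lies inside that range.

yes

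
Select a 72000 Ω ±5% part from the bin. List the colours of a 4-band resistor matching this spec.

72000 Ω = 72 × 10^3.
7 → violet
2 → red
Multiplier 10^3 → orange.
±5% tolerance → gold.

violet, red, orange, gold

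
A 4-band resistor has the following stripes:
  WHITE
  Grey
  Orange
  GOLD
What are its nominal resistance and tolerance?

White → 9 (first significant figure)
Grey → 8 (second significant figure)
Orange → ×10^3 multiplier
Gold → ±5% tolerance
98 × 1000 = 98000 Ω

98000 Ω ±5%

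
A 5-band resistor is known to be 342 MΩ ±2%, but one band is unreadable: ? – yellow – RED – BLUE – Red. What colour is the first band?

orange

342000000 Ω = 342 × 10^6.
The first band gives digit 3 of the significand, and 3 is orange.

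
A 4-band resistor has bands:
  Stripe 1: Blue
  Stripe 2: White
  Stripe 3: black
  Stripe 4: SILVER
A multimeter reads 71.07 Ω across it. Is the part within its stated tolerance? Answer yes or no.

Blue → 6 (first significant figure)
White → 9 (second significant figure)
Black → ×1 multiplier
Silver → ±10% tolerance
69 × 1 = 69 Ω
Allowed range: 62.1 Ω to 75.9 Ω.
71.07 Ω lies inside that range.

yes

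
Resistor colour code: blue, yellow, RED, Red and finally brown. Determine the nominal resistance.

Blue → 6 (first significant figure)
Yellow → 4 (second significant figure)
Red → 2 (third significant figure)
Red → ×10^2 multiplier
642 × 100 = 64200 Ω

64200 Ω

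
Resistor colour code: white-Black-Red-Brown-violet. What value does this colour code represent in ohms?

9020 Ω

White → 9 (first significant figure)
Black → 0 (second significant figure)
Red → 2 (third significant figure)
Brown → ×10 multiplier
902 × 10 = 9020 Ω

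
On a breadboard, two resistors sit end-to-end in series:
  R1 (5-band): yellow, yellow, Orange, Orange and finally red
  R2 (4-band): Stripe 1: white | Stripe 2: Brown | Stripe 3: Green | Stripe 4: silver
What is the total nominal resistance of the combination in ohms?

R1: yellow, yellow, orange → 443; orange ×10^3 → 443000 Ω.
R2: white, brown → 91; green ×10^5 → 9100000 Ω.
Series: 443000 + 9100000 = 9543000 Ω.

9543000 Ω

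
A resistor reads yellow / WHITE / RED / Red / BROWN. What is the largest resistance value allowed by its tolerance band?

49692 Ω

Yellow → 4 (first significant figure)
White → 9 (second significant figure)
Red → 2 (third significant figure)
Red → ×10^2 multiplier
Brown → ±1% tolerance
492 × 100 = 49200 Ω
Largest = 49200 × (1 + 1/100) = 49692 Ω.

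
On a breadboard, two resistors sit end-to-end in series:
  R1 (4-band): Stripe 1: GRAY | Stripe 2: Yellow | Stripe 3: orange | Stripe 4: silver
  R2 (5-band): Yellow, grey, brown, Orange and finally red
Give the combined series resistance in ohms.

R1: grey, yellow → 84; orange ×10^3 → 84000 Ω.
R2: yellow, grey, brown → 481; orange ×10^3 → 481000 Ω.
Series: 84000 + 481000 = 565000 Ω.

565000 Ω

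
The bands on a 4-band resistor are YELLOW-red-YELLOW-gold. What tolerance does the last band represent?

±5%

The last band, gold, is the tolerance band.
Gold corresponds to ±5%.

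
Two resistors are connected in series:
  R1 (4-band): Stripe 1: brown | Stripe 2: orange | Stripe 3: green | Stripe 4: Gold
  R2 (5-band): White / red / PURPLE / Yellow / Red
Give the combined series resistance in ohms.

10570000 Ω

R1: brown, orange → 13; green ×10^5 → 1300000 Ω.
R2: white, red, violet → 927; yellow ×10^4 → 9270000 Ω.
Series: 1300000 + 9270000 = 10570000 Ω.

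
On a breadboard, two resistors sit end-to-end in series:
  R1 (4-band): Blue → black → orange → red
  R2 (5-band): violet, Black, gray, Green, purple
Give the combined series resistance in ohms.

R1: blue, black → 60; orange ×10^3 → 60000 Ω.
R2: violet, black, grey → 708; green ×10^5 → 70800000 Ω.
Series: 60000 + 70800000 = 70860000 Ω.

70860000 Ω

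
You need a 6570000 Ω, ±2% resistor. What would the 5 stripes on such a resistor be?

blue, green, violet, yellow, red

6570000 Ω = 657 × 10^4.
6 → blue
5 → green
7 → violet
Multiplier 10^4 → yellow.
±2% tolerance → red.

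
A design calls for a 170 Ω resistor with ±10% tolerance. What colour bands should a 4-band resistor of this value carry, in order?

brown, violet, brown, silver

170 Ω = 17 × 10^1.
1 → brown
7 → violet
Multiplier 10^1 → brown.
±10% tolerance → silver.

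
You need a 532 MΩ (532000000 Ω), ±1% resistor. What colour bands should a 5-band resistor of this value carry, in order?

green, orange, red, blue, brown

532000000 Ω = 532 × 10^6.
5 → green
3 → orange
2 → red
Multiplier 10^6 → blue.
±1% tolerance → brown.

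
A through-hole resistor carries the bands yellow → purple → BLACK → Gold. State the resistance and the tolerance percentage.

Yellow → 4 (first significant figure)
Violet → 7 (second significant figure)
Black → ×1 multiplier
Gold → ±5% tolerance
47 × 1 = 47 Ω

47 Ω ±5%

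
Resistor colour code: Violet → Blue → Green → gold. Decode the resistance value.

Violet → 7 (first significant figure)
Blue → 6 (second significant figure)
Green → ×10^5 multiplier
76 × 100000 = 7600000 Ω

7600000 Ω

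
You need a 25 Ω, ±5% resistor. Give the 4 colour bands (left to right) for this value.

25 Ω = 25 × 10^0.
2 → red
5 → green
Multiplier 10^0 → black.
±5% tolerance → gold.

red, green, black, gold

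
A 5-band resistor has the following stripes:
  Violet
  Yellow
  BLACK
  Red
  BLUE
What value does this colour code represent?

74000 Ω

Violet → 7 (first significant figure)
Yellow → 4 (second significant figure)
Black → 0 (third significant figure)
Red → ×10^2 multiplier
740 × 100 = 74000 Ω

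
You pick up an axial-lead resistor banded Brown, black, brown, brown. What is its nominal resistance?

Brown → 1 (first significant figure)
Black → 0 (second significant figure)
Brown → ×10 multiplier
10 × 10 = 100 Ω

100 Ω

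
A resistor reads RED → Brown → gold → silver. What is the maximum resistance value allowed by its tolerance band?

Red → 2 (first significant figure)
Brown → 1 (second significant figure)
Gold → ×0.1 multiplier
Silver → ±10% tolerance
21 × 0.1 = 2.1 Ω
Maximum = 2.1 × (1 + 10/100) = 2.31 Ω.

2.31 Ω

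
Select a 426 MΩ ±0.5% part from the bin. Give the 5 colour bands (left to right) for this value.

yellow, red, blue, blue, green

426000000 Ω = 426 × 10^6.
4 → yellow
2 → red
6 → blue
Multiplier 10^6 → blue.
±0.5% tolerance → green.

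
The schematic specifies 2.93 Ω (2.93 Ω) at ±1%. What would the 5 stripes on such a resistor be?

2.93 Ω = 293 × 10^-2.
2 → red
9 → white
3 → orange
Multiplier 10^-2 → silver.
±1% tolerance → brown.

red, white, orange, silver, brown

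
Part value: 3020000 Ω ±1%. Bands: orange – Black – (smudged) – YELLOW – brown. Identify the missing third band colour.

3020000 Ω = 302 × 10^4.
The third band gives digit 2 of the significand, and 2 is red.

red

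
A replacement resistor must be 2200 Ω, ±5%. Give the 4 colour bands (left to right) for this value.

red, red, red, gold

2200 Ω = 22 × 10^2.
2 → red
2 → red
Multiplier 10^2 → red.
±5% tolerance → gold.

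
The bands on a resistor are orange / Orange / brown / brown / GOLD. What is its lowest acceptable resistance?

3144.5 Ω

Orange → 3 (first significant figure)
Orange → 3 (second significant figure)
Brown → 1 (third significant figure)
Brown → ×10 multiplier
Gold → ±5% tolerance
331 × 10 = 3310 Ω
Lowest = 3310 × (1 − 5/100) = 3144.5 Ω.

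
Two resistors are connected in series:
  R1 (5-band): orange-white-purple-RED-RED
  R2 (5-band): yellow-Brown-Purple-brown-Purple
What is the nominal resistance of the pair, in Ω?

43870 Ω

R1: orange, white, violet → 397; red ×10^2 → 39700 Ω.
R2: yellow, brown, violet → 417; brown ×10 → 4170 Ω.
Series: 39700 + 4170 = 43870 Ω.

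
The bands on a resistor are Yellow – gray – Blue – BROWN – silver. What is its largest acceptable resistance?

5346 Ω

Yellow → 4 (first significant figure)
Grey → 8 (second significant figure)
Blue → 6 (third significant figure)
Brown → ×10 multiplier
Silver → ±10% tolerance
486 × 10 = 4860 Ω
Largest = 4860 × (1 + 10/100) = 5346 Ω.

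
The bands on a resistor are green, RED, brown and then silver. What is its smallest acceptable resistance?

468 Ω

Green → 5 (first significant figure)
Red → 2 (second significant figure)
Brown → ×10 multiplier
Silver → ±10% tolerance
52 × 10 = 520 Ω
Smallest = 520 × (1 − 10/100) = 468 Ω.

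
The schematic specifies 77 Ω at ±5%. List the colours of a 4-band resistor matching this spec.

77 Ω = 77 × 10^0.
7 → violet
7 → violet
Multiplier 10^0 → black.
±5% tolerance → gold.

violet, violet, black, gold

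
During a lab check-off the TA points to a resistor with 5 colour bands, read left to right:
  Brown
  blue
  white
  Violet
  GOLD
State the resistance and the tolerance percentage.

Brown → 1 (first significant figure)
Blue → 6 (second significant figure)
White → 9 (third significant figure)
Violet → ×10^7 multiplier
Gold → ±5% tolerance
169 × 10000000 = 1690000000 Ω

1690000000 Ω ±5%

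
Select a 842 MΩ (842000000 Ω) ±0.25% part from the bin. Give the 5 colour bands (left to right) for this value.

842000000 Ω = 842 × 10^6.
8 → grey
4 → yellow
2 → red
Multiplier 10^6 → blue.
±0.25% tolerance → blue.

grey, yellow, red, blue, blue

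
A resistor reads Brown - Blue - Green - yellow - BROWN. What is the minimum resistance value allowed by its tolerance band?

Brown → 1 (first significant figure)
Blue → 6 (second significant figure)
Green → 5 (third significant figure)
Yellow → ×10^4 multiplier
Brown → ±1% tolerance
165 × 10000 = 1650000 Ω
Minimum = 1650000 × (1 − 1/100) = 1633500 Ω.

1633500 Ω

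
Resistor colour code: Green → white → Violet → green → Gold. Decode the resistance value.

Green → 5 (first significant figure)
White → 9 (second significant figure)
Violet → 7 (third significant figure)
Green → ×10^5 multiplier
597 × 100000 = 59700000 Ω

59700000 Ω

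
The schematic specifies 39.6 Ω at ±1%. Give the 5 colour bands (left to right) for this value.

39.6 Ω = 396 × 10^-1.
3 → orange
9 → white
6 → blue
Multiplier 10^-1 → gold.
±1% tolerance → brown.

orange, white, blue, gold, brown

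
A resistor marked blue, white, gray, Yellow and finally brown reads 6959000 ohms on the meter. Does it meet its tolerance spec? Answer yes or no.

Blue → 6 (first significant figure)
White → 9 (second significant figure)
Grey → 8 (third significant figure)
Yellow → ×10^4 multiplier
Brown → ±1% tolerance
698 × 10000 = 6980000 Ω
Allowed range: 6910200 Ω to 7049800 Ω.
6959000 ohms lies inside that range.

yes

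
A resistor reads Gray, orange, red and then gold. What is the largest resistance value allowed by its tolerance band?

Grey → 8 (first significant figure)
Orange → 3 (second significant figure)
Red → ×10^2 multiplier
Gold → ±5% tolerance
83 × 100 = 8300 Ω
Largest = 8300 × (1 + 5/100) = 8715 Ω.

8715 Ω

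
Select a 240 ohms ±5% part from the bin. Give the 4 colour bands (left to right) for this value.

240 Ω = 24 × 10^1.
2 → red
4 → yellow
Multiplier 10^1 → brown.
±5% tolerance → gold.

red, yellow, brown, gold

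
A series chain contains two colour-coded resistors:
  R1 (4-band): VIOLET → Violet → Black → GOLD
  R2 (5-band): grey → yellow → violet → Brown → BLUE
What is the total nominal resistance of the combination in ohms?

8547 Ω

R1: violet, violet → 77; black ×1 → 77 Ω.
R2: grey, yellow, violet → 847; brown ×10 → 8470 Ω.
Series: 77 + 8470 = 8547 Ω.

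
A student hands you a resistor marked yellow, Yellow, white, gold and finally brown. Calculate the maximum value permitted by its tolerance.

Yellow → 4 (first significant figure)
Yellow → 4 (second significant figure)
White → 9 (third significant figure)
Gold → ×0.1 multiplier
Brown → ±1% tolerance
449 × 0.1 = 44.9 Ω
Maximum = 44.9 × (1 + 1/100) = 45.349 Ω.

45.349 Ω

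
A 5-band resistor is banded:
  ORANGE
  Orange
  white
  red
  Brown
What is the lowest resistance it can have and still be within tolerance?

Orange → 3 (first significant figure)
Orange → 3 (second significant figure)
White → 9 (third significant figure)
Red → ×10^2 multiplier
Brown → ±1% tolerance
339 × 100 = 33900 Ω
Lowest = 33900 × (1 − 1/100) = 33561 Ω.

33561 Ω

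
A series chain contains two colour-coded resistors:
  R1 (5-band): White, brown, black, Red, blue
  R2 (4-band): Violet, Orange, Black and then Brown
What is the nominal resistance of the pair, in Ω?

91073 Ω

R1: white, brown, black → 910; red ×10^2 → 91000 Ω.
R2: violet, orange → 73; black ×1 → 73 Ω.
Series: 91000 + 73 = 91073 Ω.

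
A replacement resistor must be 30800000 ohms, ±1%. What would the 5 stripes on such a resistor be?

30800000 Ω = 308 × 10^5.
3 → orange
0 → black
8 → grey
Multiplier 10^5 → green.
±1% tolerance → brown.

orange, black, grey, green, brown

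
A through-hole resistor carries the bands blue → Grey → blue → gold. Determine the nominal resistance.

Blue → 6 (first significant figure)
Grey → 8 (second significant figure)
Blue → ×10^6 multiplier
68 × 1000000 = 68000000 Ω

68000000 Ω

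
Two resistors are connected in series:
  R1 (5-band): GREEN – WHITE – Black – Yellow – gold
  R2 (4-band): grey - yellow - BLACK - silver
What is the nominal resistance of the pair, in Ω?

5900084 Ω

R1: green, white, black → 590; yellow ×10^4 → 5900000 Ω.
R2: grey, yellow → 84; black ×1 → 84 Ω.
Series: 5900000 + 84 = 5900084 Ω.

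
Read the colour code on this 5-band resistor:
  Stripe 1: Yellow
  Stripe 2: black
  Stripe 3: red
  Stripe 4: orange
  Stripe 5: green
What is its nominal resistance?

402000 Ω

Yellow → 4 (first significant figure)
Black → 0 (second significant figure)
Red → 2 (third significant figure)
Orange → ×10^3 multiplier
402 × 1000 = 402000 Ω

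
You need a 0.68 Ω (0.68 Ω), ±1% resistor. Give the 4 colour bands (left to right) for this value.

0.68 Ω = 68 × 10^-2.
6 → blue
8 → grey
Multiplier 10^-2 → silver.
±1% tolerance → brown.

blue, grey, silver, brown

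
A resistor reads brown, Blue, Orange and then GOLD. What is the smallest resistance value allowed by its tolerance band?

15200 Ω

Brown → 1 (first significant figure)
Blue → 6 (second significant figure)
Orange → ×10^3 multiplier
Gold → ±5% tolerance
16 × 1000 = 16000 Ω
Smallest = 16000 × (1 − 5/100) = 15200 Ω.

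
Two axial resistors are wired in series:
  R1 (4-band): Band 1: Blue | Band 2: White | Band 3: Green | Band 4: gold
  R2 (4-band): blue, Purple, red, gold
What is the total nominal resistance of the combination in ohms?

6906700 Ω

R1: blue, white → 69; green ×10^5 → 6900000 Ω.
R2: blue, violet → 67; red ×10^2 → 6700 Ω.
Series: 6900000 + 6700 = 6906700 Ω.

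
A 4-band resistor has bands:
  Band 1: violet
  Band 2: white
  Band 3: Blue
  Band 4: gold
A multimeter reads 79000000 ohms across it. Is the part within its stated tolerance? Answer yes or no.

Violet → 7 (first significant figure)
White → 9 (second significant figure)
Blue → ×10^6 multiplier
Gold → ±5% tolerance
79 × 1000000 = 79000000 Ω
Allowed range: 75050000 Ω to 82950000 Ω.
79000000 ohms lies inside that range.

yes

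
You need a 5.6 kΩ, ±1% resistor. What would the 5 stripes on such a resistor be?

green, blue, black, brown, brown

5600 Ω = 560 × 10^1.
5 → green
6 → blue
0 → black
Multiplier 10^1 → brown.
±1% tolerance → brown.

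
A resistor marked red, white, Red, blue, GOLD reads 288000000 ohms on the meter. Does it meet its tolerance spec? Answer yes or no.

Red → 2 (first significant figure)
White → 9 (second significant figure)
Red → 2 (third significant figure)
Blue → ×10^6 multiplier
Gold → ±5% tolerance
292 × 1000000 = 292000000 Ω
Allowed range: 277400000 Ω to 306600000 Ω.
288000000 ohms lies inside that range.

yes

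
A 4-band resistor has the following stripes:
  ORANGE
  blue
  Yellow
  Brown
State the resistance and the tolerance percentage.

Orange → 3 (first significant figure)
Blue → 6 (second significant figure)
Yellow → ×10^4 multiplier
Brown → ±1% tolerance
36 × 10000 = 360000 Ω

360000 Ω ±1%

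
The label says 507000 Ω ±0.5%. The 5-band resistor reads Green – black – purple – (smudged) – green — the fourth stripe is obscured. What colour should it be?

507000 Ω = 507 × 10^3.
The fourth band is the multiplier, 10^3, which is orange.

orange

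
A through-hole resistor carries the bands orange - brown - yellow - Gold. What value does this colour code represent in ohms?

Orange → 3 (first significant figure)
Brown → 1 (second significant figure)
Yellow → ×10^4 multiplier
31 × 10000 = 310000 Ω

310000 Ω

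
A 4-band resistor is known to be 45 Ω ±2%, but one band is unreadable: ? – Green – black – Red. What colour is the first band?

yellow

45 Ω = 45 × 10^0.
The first band gives digit 4 of the significand, and 4 is yellow.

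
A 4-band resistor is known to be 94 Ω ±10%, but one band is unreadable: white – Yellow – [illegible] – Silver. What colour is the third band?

94 Ω = 94 × 10^0.
The third band is the multiplier, 10^0, which is black.

black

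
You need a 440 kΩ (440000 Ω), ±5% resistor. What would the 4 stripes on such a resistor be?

440000 Ω = 44 × 10^4.
4 → yellow
4 → yellow
Multiplier 10^4 → yellow.
±5% tolerance → gold.

yellow, yellow, yellow, gold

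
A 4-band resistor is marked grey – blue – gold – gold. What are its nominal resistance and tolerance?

Grey → 8 (first significant figure)
Blue → 6 (second significant figure)
Gold → ×0.1 multiplier
Gold → ±5% tolerance
86 × 0.1 = 8.6 Ω

8.6 Ω ±5%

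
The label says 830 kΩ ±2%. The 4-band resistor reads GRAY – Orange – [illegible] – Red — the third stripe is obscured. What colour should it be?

yellow

830000 Ω = 83 × 10^4.
The third band is the multiplier, 10^4, which is yellow.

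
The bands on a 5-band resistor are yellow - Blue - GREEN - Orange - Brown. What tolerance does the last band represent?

±1%

The last band, brown, is the tolerance band.
Brown corresponds to ±1%.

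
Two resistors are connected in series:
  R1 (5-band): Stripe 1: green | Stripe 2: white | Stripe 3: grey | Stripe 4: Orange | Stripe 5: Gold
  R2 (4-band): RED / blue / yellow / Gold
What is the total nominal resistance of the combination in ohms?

R1: green, white, grey → 598; orange ×10^3 → 598000 Ω.
R2: red, blue → 26; yellow ×10^4 → 260000 Ω.
Series: 598000 + 260000 = 858000 Ω.

858000 Ω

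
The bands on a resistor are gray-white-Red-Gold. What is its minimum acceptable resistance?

8455 Ω

Grey → 8 (first significant figure)
White → 9 (second significant figure)
Red → ×10^2 multiplier
Gold → ±5% tolerance
89 × 100 = 8900 Ω
Minimum = 8900 × (1 − 5/100) = 8455 Ω.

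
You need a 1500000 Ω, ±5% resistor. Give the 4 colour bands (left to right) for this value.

brown, green, green, gold

1500000 Ω = 15 × 10^5.
1 → brown
5 → green
Multiplier 10^5 → green.
±5% tolerance → gold.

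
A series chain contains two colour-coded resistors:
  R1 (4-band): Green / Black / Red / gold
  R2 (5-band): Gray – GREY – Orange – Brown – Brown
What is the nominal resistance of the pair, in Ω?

13830 Ω

R1: green, black → 50; red ×10^2 → 5000 Ω.
R2: grey, grey, orange → 883; brown ×10 → 8830 Ω.
Series: 5000 + 8830 = 13830 Ω.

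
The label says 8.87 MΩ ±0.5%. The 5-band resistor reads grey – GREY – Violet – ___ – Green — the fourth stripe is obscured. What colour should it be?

yellow

8870000 Ω = 887 × 10^4.
The fourth band is the multiplier, 10^4, which is yellow.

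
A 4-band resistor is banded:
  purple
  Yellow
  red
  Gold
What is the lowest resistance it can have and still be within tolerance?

Violet → 7 (first significant figure)
Yellow → 4 (second significant figure)
Red → ×10^2 multiplier
Gold → ±5% tolerance
74 × 100 = 7400 Ω
Lowest = 7400 × (1 − 5/100) = 7030 Ω.

7030 Ω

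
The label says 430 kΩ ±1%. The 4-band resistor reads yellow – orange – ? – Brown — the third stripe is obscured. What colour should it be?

430000 Ω = 43 × 10^4.
The third band is the multiplier, 10^4, which is yellow.

yellow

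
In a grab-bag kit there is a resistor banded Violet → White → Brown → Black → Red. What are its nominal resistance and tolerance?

791 Ω ±2%

Violet → 7 (first significant figure)
White → 9 (second significant figure)
Brown → 1 (third significant figure)
Black → ×1 multiplier
Red → ±2% tolerance
791 × 1 = 791 Ω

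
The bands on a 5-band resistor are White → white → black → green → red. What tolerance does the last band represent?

±2%

The last band, red, is the tolerance band.
Red corresponds to ±2%.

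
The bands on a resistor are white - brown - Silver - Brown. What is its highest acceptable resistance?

0.9191 Ω

White → 9 (first significant figure)
Brown → 1 (second significant figure)
Silver → ×0.01 multiplier
Brown → ±1% tolerance
91 × 0.01 = 0.91 Ω
Highest = 0.91 × (1 + 1/100) = 0.9191 Ω.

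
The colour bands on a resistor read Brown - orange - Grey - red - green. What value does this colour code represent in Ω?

Brown → 1 (first significant figure)
Orange → 3 (second significant figure)
Grey → 8 (third significant figure)
Red → ×10^2 multiplier
138 × 100 = 13800 Ω

13800 Ω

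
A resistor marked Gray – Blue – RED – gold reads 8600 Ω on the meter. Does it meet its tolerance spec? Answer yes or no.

Grey → 8 (first significant figure)
Blue → 6 (second significant figure)
Red → ×10^2 multiplier
Gold → ±5% tolerance
86 × 100 = 8600 Ω
Allowed range: 8170 Ω to 9030 Ω.
8600 Ω lies inside that range.

yes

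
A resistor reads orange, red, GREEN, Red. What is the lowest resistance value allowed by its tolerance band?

Orange → 3 (first significant figure)
Red → 2 (second significant figure)
Green → ×10^5 multiplier
Red → ±2% tolerance
32 × 100000 = 3200000 Ω
Lowest = 3200000 × (1 − 2/100) = 3136000 Ω.

3136000 Ω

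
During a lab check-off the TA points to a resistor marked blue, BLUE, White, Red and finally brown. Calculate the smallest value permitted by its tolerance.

66231 Ω

Blue → 6 (first significant figure)
Blue → 6 (second significant figure)
White → 9 (third significant figure)
Red → ×10^2 multiplier
Brown → ±1% tolerance
669 × 100 = 66900 Ω
Smallest = 66900 × (1 − 1/100) = 66231 Ω.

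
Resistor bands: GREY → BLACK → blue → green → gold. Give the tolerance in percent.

±5%

The last band, gold, is the tolerance band.
Gold corresponds to ±5%.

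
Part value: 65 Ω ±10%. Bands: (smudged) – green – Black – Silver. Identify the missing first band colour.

blue

65 Ω = 65 × 10^0.
The first band gives digit 6 of the significand, and 6 is blue.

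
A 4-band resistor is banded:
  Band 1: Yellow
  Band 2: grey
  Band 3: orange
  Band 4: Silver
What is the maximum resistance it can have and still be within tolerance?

52800 Ω

Yellow → 4 (first significant figure)
Grey → 8 (second significant figure)
Orange → ×10^3 multiplier
Silver → ±10% tolerance
48 × 1000 = 48000 Ω
Maximum = 48000 × (1 + 10/100) = 52800 Ω.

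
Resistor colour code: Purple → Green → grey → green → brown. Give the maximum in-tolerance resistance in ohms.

Violet → 7 (first significant figure)
Green → 5 (second significant figure)
Grey → 8 (third significant figure)
Green → ×10^5 multiplier
Brown → ±1% tolerance
758 × 100000 = 75800000 Ω
Maximum = 75800000 × (1 + 1/100) = 76558000 Ω.

76558000 Ω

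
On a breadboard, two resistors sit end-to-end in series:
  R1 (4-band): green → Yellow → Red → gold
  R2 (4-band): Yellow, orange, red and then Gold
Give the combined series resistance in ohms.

R1: green, yellow → 54; red ×10^2 → 5400 Ω.
R2: yellow, orange → 43; red ×10^2 → 4300 Ω.
Series: 5400 + 4300 = 9700 Ω.

9700 Ω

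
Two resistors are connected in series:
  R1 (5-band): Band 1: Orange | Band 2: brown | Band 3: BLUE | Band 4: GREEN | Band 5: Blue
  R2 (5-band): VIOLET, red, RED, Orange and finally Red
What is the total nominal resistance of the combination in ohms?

R1: orange, brown, blue → 316; green ×10^5 → 31600000 Ω.
R2: violet, red, red → 722; orange ×10^3 → 722000 Ω.
Series: 31600000 + 722000 = 32322000 Ω.

32322000 Ω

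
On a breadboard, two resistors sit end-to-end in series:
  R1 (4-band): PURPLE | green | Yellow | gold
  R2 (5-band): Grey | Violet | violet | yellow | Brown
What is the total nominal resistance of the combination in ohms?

R1: violet, green → 75; yellow ×10^4 → 750000 Ω.
R2: grey, violet, violet → 877; yellow ×10^4 → 8770000 Ω.
Series: 750000 + 8770000 = 9520000 Ω.

9520000 Ω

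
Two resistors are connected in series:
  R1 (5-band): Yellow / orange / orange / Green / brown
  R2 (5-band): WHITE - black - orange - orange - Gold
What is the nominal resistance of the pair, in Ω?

44203000 Ω

R1: yellow, orange, orange → 433; green ×10^5 → 43300000 Ω.
R2: white, black, orange → 903; orange ×10^3 → 903000 Ω.
Series: 43300000 + 903000 = 44203000 Ω.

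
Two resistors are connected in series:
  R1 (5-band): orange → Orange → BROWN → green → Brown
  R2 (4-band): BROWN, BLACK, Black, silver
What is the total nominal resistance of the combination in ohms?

33100010 Ω

R1: orange, orange, brown → 331; green ×10^5 → 33100000 Ω.
R2: brown, black → 10; black ×1 → 10 Ω.
Series: 33100000 + 10 = 33100010 Ω.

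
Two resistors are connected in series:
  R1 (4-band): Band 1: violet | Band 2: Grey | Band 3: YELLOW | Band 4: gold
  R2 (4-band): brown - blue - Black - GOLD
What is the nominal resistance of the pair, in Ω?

780016 Ω

R1: violet, grey → 78; yellow ×10^4 → 780000 Ω.
R2: brown, blue → 16; black ×1 → 16 Ω.
Series: 780000 + 16 = 780016 Ω.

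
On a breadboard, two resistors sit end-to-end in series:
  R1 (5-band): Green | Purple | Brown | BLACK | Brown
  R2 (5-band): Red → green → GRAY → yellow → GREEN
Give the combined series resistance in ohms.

2580571 Ω

R1: green, violet, brown → 571; black ×1 → 571 Ω.
R2: red, green, grey → 258; yellow ×10^4 → 2580000 Ω.
Series: 571 + 2580000 = 2580571 Ω.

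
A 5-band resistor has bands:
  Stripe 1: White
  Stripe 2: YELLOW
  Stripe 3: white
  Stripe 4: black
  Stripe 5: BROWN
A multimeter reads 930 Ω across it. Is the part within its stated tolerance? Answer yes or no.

no

White → 9 (first significant figure)
Yellow → 4 (second significant figure)
White → 9 (third significant figure)
Black → ×1 multiplier
Brown → ±1% tolerance
949 × 1 = 949 Ω
Allowed range: 939.51 Ω to 958.49 Ω.
930 Ω lies outside that range.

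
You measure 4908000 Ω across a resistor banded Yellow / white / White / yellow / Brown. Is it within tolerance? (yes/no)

no

Yellow → 4 (first significant figure)
White → 9 (second significant figure)
White → 9 (third significant figure)
Yellow → ×10^4 multiplier
Brown → ±1% tolerance
499 × 10000 = 4990000 Ω
Allowed range: 4940100 Ω to 5039900 Ω.
4908000 Ω lies outside that range.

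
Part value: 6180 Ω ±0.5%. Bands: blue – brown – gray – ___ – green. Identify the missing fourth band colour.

6180 Ω = 618 × 10^1.
The fourth band is the multiplier, 10^1, which is brown.

brown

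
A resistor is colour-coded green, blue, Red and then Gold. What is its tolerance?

The last band, gold, is the tolerance band.
Gold corresponds to ±5%.

±5%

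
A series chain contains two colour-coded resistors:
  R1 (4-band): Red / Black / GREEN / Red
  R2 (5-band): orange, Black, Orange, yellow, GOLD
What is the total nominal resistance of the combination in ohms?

R1: red, black → 20; green ×10^5 → 2000000 Ω.
R2: orange, black, orange → 303; yellow ×10^4 → 3030000 Ω.
Series: 2000000 + 3030000 = 5030000 Ω.

5030000 Ω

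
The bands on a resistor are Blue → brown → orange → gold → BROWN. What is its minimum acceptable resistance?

60.687 Ω

Blue → 6 (first significant figure)
Brown → 1 (second significant figure)
Orange → 3 (third significant figure)
Gold → ×0.1 multiplier
Brown → ±1% tolerance
613 × 0.1 = 61.3 Ω
Minimum = 61.3 × (1 − 1/100) = 60.687 Ω.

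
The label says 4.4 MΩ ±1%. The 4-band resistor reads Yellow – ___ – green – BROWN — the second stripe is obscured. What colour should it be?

4400000 Ω = 44 × 10^5.
The second band gives digit 4 of the significand, and 4 is yellow.

yellow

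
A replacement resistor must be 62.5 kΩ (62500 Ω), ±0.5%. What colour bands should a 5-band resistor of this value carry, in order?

62500 Ω = 625 × 10^2.
6 → blue
2 → red
5 → green
Multiplier 10^2 → red.
±0.5% tolerance → green.

blue, red, green, red, green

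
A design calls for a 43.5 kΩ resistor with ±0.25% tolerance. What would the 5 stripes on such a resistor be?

yellow, orange, green, red, blue

43500 Ω = 435 × 10^2.
4 → yellow
3 → orange
5 → green
Multiplier 10^2 → red.
±0.25% tolerance → blue.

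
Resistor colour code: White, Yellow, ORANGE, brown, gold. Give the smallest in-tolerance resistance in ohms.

White → 9 (first significant figure)
Yellow → 4 (second significant figure)
Orange → 3 (third significant figure)
Brown → ×10 multiplier
Gold → ±5% tolerance
943 × 10 = 9430 Ω
Smallest = 9430 × (1 − 5/100) = 8958.5 Ω.

8958.5 Ω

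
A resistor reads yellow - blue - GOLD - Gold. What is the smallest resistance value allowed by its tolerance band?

4.37 Ω

Yellow → 4 (first significant figure)
Blue → 6 (second significant figure)
Gold → ×0.1 multiplier
Gold → ±5% tolerance
46 × 0.1 = 4.6 Ω
Smallest = 4.6 × (1 − 5/100) = 4.37 Ω.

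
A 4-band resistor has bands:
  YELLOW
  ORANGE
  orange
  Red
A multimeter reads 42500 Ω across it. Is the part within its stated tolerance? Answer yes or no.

Yellow → 4 (first significant figure)
Orange → 3 (second significant figure)
Orange → ×10^3 multiplier
Red → ±2% tolerance
43 × 1000 = 43000 Ω
Allowed range: 42140 Ω to 43860 Ω.
42500 Ω lies inside that range.

yes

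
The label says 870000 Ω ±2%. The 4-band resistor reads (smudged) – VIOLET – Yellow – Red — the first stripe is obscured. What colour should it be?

grey

870000 Ω = 87 × 10^4.
The first band gives digit 8 of the significand, and 8 is grey.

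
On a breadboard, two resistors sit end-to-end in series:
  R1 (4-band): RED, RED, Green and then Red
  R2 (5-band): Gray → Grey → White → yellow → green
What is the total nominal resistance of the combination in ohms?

11090000 Ω

R1: red, red → 22; green ×10^5 → 2200000 Ω.
R2: grey, grey, white → 889; yellow ×10^4 → 8890000 Ω.
Series: 2200000 + 8890000 = 11090000 Ω.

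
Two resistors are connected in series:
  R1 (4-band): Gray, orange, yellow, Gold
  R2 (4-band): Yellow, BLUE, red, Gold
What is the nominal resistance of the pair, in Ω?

834600 Ω

R1: grey, orange → 83; yellow ×10^4 → 830000 Ω.
R2: yellow, blue → 46; red ×10^2 → 4600 Ω.
Series: 830000 + 4600 = 834600 Ω.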